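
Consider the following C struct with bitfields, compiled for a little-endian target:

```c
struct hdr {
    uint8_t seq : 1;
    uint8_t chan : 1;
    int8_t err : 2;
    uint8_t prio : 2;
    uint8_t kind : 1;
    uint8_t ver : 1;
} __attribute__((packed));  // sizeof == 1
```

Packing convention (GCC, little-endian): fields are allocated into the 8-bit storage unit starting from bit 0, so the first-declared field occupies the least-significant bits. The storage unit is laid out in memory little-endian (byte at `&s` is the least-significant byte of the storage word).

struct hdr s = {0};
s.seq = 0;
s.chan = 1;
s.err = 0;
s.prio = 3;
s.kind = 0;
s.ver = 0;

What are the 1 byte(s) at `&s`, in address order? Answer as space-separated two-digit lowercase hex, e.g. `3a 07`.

32

[0+:1] seq=0 & 0x1 = 0x0; word=0x00
[1+:1] chan=1 & 0x1 = 0x1; word=0x02
[2+:2] err=0 & 0x3 = 0x0; word=0x02
[4+:2] prio=3 & 0x3 = 0x3; word=0x32
[6+:1] kind=0 & 0x1 = 0x0; word=0x32
[7+:1] ver=0 & 0x1 = 0x0; word=0x32
word = 0x32 → little-endian bytes:
  [0]=0x32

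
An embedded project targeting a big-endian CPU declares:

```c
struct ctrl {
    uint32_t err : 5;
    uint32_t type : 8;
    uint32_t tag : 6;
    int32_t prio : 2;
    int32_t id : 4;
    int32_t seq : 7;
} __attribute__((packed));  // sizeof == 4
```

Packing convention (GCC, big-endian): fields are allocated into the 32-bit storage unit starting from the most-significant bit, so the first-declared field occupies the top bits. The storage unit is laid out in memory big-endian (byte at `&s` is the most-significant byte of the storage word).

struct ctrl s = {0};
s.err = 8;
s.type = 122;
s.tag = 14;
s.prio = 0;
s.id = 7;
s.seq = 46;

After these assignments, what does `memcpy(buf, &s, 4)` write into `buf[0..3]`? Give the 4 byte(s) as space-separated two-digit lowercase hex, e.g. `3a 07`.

err:5 = 8 → 0x8 << 27 → word 0x40000000
type:8 = 122 → 0x7a << 19 → word 0x43d00000
tag:6 = 14 → 0xe << 13 → word 0x43d1c000
prio:2 = 0 → 0x0 << 11 → word 0x43d1c000
id:4 = 7 → 0x7 << 7 → word 0x43d1c380
seq:7 = 46 → 0x2e << 0 → word 0x43d1c3ae
word = 0x43d1c3ae → big-endian bytes:
  [0]=0x43  [1]=0xd1  [2]=0xc3  [3]=0xae

43 d1 c3 ae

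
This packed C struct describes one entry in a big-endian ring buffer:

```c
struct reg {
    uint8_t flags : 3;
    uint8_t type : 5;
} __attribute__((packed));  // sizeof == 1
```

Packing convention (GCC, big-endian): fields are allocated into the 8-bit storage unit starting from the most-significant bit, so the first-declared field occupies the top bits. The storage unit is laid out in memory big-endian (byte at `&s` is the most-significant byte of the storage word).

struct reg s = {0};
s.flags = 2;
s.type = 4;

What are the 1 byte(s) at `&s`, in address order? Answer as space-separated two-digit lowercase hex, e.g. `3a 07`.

44

flags (3b) val=2 bits=0x2 at bit 5: 0x40
type (5b) val=4 bits=0x4 at bit 0: 0x44
word = 0x44 → big-endian bytes:
  [0]=0x44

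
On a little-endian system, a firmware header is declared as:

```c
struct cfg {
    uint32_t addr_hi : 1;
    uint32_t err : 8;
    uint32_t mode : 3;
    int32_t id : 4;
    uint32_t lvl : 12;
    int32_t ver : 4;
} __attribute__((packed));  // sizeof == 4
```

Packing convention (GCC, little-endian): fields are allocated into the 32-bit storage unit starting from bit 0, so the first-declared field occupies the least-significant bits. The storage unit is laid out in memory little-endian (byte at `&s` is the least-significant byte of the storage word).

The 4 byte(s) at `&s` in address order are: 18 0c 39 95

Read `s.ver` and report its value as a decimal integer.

[0]=0x18 [1]=0x0c [2]=0x39 [3]=0x95 (little-endian) → word 0x95390c18
addr_hi [0+:1] = (word>>0) & 0x1 = 0
err [1+:8] = (word>>1) & 0xff = 12
mode [9+:3] = (word>>9) & 0x7 = 6
id [12+:4] = (word>>12) & 0xf = 0
lvl [16+:12] = (word>>16) & 0xfff = 1337
ver [28+:4] = (word>>28) & 0xf = 9  ←
ver signed 4b, MSB=1: 9 - 16 = -7

-7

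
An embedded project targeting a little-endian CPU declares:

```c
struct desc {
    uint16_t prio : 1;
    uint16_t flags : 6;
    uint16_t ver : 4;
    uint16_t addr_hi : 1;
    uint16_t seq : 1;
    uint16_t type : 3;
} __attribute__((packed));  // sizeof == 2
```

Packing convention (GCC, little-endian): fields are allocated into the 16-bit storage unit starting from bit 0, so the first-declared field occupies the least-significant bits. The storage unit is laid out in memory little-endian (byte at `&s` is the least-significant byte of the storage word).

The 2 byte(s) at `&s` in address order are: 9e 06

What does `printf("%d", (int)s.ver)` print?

13

[0]=0x9e [1]=0x06 (little-endian) → word 0x069e
prio [0+:1] = (word>>0) & 0x1 = 0
flags [1+:6] = (word>>1) & 0x3f = 15
ver [7+:4] = (word>>7) & 0xf = 13  ←
addr_hi [11+:1] = (word>>11) & 0x1 = 0
seq [12+:1] = (word>>12) & 0x1 = 0
type [13+:3] = (word>>13) & 0x7 = 0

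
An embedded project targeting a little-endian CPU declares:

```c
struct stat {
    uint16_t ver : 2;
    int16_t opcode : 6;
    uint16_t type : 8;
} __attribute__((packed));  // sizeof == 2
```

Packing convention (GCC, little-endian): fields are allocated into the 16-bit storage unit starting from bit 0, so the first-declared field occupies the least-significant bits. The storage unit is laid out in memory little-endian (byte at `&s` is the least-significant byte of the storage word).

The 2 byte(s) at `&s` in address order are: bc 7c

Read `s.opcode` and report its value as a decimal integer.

[0]=0xbc [1]=0x7c (little-endian) → word 0x7cbc
ver [0+:2] = (word>>0) & 0x3 = 0
opcode [2+:6] = (word>>2) & 0x3f = 47  ←
type [8+:8] = (word>>8) & 0xff = 124
opcode signed 6b, MSB=1: 47 - 64 = -17

-17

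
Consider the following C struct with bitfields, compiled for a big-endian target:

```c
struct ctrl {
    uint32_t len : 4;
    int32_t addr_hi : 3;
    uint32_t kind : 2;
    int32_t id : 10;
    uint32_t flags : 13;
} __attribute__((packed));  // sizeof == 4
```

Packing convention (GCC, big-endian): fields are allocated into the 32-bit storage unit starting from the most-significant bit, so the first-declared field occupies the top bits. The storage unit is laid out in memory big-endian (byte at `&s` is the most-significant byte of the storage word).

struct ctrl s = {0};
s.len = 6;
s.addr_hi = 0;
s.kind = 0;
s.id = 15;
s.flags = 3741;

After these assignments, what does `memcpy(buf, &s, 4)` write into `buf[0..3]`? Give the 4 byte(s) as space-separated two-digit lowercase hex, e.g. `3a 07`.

[28+:4] len=6 & 0xf = 0x6; word=0x60000000
[25+:3] addr_hi=0 & 0x7 = 0x0; word=0x60000000
[23+:2] kind=0 & 0x3 = 0x0; word=0x60000000
[13+:10] id=15 & 0x3ff = 0xf; word=0x6001e000
[0+:13] flags=3741 & 0x1fff = 0xe9d; word=0x6001ee9d
word = 0x6001ee9d → big-endian bytes:
  [0]=0x60  [1]=0x01  [2]=0xee  [3]=0x9d

60 01 ee 9d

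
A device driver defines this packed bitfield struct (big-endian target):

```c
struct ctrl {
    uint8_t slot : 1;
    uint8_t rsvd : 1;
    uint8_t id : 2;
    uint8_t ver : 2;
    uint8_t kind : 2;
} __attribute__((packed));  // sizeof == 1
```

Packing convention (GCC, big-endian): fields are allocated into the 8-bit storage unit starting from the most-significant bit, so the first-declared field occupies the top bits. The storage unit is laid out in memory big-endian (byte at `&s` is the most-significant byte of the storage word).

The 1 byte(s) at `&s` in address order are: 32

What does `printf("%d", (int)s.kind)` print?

[0]=0x32 (big-endian) → word 0x32
slot:1 @ bit 7 → (0x32>>7)&0x1 = 0x0
rsvd:1 @ bit 6 → (0x32>>6)&0x1 = 0x0
id:2 @ bit 4 → (0x32>>4)&0x3 = 0x3
ver:2 @ bit 2 → (0x32>>2)&0x3 = 0x0
kind:2 @ bit 0 → (0x32>>0)&0x3 = 0x2  ←

2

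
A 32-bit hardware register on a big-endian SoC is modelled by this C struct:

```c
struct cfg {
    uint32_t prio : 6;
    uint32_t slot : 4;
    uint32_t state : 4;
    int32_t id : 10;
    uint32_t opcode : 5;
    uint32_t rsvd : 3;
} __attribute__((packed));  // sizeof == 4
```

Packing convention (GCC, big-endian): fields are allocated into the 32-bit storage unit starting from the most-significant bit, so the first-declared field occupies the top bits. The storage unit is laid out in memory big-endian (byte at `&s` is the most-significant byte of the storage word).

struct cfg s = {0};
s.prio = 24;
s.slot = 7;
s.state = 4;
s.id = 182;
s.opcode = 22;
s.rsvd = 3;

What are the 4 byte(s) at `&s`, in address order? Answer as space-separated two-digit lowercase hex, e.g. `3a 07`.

[26+:6] prio=24 & 0x3f = 0x18; word=0x60000000
[22+:4] slot=7 & 0xf = 0x7; word=0x61c00000
[18+:4] state=4 & 0xf = 0x4; word=0x61d00000
[8+:10] id=182 & 0x3ff = 0xb6; word=0x61d0b600
[3+:5] opcode=22 & 0x1f = 0x16; word=0x61d0b6b0
[0+:3] rsvd=3 & 0x7 = 0x3; word=0x61d0b6b3
word = 0x61d0b6b3 → big-endian bytes:
  [0]=0x61  [1]=0xd0  [2]=0xb6  [3]=0xb3

61 d0 b6 b3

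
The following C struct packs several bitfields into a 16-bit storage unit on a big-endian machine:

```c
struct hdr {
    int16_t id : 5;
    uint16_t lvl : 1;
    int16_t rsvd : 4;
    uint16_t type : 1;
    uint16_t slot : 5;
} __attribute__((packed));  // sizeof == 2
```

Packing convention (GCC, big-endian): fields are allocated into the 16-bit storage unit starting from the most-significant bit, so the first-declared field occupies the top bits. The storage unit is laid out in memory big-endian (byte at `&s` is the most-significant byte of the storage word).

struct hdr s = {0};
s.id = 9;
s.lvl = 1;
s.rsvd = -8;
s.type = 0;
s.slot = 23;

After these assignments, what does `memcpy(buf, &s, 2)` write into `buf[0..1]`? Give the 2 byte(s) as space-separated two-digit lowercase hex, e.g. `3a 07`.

4e 17

[11+:5] id=9 & 0x1f = 0x9; word=0x4800
[10+:1] lvl=1 & 0x1 = 0x1; word=0x4c00
[6+:4] rsvd=-8 & 0xf = 0x8; word=0x4e00
[5+:1] type=0 & 0x1 = 0x0; word=0x4e00
[0+:5] slot=23 & 0x1f = 0x17; word=0x4e17
word = 0x4e17 → big-endian bytes:
  [0]=0x4e  [1]=0x17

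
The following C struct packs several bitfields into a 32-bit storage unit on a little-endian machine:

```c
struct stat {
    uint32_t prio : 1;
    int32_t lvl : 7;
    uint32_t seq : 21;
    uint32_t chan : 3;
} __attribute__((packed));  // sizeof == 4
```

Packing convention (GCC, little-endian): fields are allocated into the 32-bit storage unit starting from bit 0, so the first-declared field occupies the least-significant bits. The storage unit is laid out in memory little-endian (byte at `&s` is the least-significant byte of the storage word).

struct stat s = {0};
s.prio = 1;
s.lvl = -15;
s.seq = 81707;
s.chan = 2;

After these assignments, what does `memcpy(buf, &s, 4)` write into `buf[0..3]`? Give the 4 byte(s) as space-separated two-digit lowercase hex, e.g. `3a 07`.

prio:1 = 1 → 0x1 << 0 → word 0x00000001
lvl:7 = -15 → 0x71 << 1 → word 0x000000e3
seq:21 = 81707 → 0x13f2b << 8 → word 0x013f2be3
chan:3 = 2 → 0x2 << 29 → word 0x413f2be3
word = 0x413f2be3 → little-endian bytes:
  [0]=0xe3  [1]=0x2b  [2]=0x3f  [3]=0x41

e3 2b 3f 41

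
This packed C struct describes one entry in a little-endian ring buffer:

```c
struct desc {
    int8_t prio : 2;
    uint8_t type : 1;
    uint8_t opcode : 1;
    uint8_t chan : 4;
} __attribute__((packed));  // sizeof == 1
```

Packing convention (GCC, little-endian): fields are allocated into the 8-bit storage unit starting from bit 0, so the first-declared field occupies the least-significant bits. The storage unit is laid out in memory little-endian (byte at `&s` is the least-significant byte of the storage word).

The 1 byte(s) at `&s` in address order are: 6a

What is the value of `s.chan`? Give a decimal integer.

[0]=0x6a (little-endian) → word 0x6a
prio:2 @ bit 0 → (0x6a>>0)&0x3 = 0x2
type:1 @ bit 2 → (0x6a>>2)&0x1 = 0x0
opcode:1 @ bit 3 → (0x6a>>3)&0x1 = 0x1
chan:4 @ bit 4 → (0x6a>>4)&0xf = 0x6  ←

6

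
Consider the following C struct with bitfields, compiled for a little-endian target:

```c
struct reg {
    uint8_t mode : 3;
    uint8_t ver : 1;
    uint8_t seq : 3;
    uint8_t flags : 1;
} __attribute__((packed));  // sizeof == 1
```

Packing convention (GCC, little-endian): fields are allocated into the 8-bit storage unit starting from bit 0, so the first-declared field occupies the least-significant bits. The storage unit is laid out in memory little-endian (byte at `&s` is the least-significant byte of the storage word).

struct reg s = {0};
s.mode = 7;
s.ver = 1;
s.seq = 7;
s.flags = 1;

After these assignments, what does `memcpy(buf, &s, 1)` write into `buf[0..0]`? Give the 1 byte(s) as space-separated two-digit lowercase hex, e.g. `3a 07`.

mode:3 = 7 → 0x7 << 0 → word 0x07
ver:1 = 1 → 0x1 << 3 → word 0x0f
seq:3 = 7 → 0x7 << 4 → word 0x7f
flags:1 = 1 → 0x1 << 7 → word 0xff
word = 0xff → little-endian bytes:
  [0]=0xff

ff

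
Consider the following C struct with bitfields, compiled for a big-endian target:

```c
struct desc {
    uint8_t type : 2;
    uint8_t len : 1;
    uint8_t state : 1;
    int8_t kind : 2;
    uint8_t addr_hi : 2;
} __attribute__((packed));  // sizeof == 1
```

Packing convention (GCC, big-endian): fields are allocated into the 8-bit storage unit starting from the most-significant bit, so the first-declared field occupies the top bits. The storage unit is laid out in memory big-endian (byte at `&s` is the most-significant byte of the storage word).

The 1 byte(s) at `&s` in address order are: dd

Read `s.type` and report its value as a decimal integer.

[0]=0xdd (big-endian) → word 0xdd
type [6+:2] = (word>>6) & 0x3 = 3  ←
len [5+:1] = (word>>5) & 0x1 = 0
state [4+:1] = (word>>4) & 0x1 = 1
kind [2+:2] = (word>>2) & 0x3 = 3
addr_hi [0+:2] = (word>>0) & 0x3 = 1

3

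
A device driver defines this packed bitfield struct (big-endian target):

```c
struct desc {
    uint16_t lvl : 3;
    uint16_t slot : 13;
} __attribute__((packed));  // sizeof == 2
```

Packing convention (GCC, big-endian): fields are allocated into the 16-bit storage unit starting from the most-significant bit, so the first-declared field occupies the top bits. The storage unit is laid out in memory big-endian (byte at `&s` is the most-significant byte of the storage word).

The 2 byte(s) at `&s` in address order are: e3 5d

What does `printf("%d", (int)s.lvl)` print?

7

[0]=0xe3 [1]=0x5d (big-endian) → word 0xe35d
lvl [13+:3] = (word>>13) & 0x7 = 7  ←
slot [0+:13] = (word>>0) & 0x1fff = 861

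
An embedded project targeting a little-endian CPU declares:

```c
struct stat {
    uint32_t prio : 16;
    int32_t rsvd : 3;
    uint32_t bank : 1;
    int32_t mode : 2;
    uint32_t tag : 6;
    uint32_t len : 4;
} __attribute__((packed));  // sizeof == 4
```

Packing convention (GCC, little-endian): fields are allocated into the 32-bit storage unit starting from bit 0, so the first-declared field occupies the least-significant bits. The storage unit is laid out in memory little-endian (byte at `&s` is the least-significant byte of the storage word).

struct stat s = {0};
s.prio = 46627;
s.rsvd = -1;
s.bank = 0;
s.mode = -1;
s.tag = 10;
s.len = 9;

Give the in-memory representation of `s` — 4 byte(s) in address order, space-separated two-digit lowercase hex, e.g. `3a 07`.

prio:16 = 46627 → 0xb623 << 0 → word 0x0000b623
rsvd:3 = -1 → 0x7 << 16 → word 0x0007b623
bank:1 = 0 → 0x0 << 19 → word 0x0007b623
mode:2 = -1 → 0x3 << 20 → word 0x0037b623
tag:6 = 10 → 0xa << 22 → word 0x02b7b623
len:4 = 9 → 0x9 << 28 → word 0x92b7b623
word = 0x92b7b623 → little-endian bytes:
  [0]=0x23  [1]=0xb6  [2]=0xb7  [3]=0x92

23 b6 b7 92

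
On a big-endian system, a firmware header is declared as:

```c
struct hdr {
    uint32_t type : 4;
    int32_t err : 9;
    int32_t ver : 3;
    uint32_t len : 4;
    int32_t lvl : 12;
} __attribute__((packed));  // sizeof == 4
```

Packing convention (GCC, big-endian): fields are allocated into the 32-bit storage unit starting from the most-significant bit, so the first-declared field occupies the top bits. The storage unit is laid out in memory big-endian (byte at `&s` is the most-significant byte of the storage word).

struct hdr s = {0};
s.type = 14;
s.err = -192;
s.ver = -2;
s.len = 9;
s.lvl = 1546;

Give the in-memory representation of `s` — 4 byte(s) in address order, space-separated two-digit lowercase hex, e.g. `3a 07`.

[28+:4] type=14 & 0xf = 0xe; word=0xe0000000
[19+:9] err=-192 & 0x1ff = 0x140; word=0xea000000
[16+:3] ver=-2 & 0x7 = 0x6; word=0xea060000
[12+:4] len=9 & 0xf = 0x9; word=0xea069000
[0+:12] lvl=1546 & 0xfff = 0x60a; word=0xea06960a
word = 0xea06960a → big-endian bytes:
  [0]=0xea  [1]=0x06  [2]=0x96  [3]=0x0a

ea 06 96 0a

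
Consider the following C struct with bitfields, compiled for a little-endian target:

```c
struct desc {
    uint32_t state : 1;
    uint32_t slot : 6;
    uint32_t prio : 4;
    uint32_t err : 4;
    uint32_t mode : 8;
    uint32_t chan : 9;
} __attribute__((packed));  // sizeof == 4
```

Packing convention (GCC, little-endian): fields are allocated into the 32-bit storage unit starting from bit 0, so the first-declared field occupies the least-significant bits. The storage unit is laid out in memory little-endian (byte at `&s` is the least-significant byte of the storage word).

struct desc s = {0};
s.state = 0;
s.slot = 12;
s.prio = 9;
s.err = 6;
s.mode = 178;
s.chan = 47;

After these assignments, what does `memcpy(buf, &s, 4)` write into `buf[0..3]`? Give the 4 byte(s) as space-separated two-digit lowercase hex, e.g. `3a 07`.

state (1b) val=0 bits=0x0 at bit 0: 0x00000000
slot (6b) val=12 bits=0xc at bit 1: 0x00000018
prio (4b) val=9 bits=0x9 at bit 7: 0x00000498
err (4b) val=6 bits=0x6 at bit 11: 0x00003498
mode (8b) val=178 bits=0xb2 at bit 15: 0x00593498
chan (9b) val=47 bits=0x2f at bit 23: 0x17d93498
word = 0x17d93498 → little-endian bytes:
  [0]=0x98  [1]=0x34  [2]=0xd9  [3]=0x17

98 34 d9 17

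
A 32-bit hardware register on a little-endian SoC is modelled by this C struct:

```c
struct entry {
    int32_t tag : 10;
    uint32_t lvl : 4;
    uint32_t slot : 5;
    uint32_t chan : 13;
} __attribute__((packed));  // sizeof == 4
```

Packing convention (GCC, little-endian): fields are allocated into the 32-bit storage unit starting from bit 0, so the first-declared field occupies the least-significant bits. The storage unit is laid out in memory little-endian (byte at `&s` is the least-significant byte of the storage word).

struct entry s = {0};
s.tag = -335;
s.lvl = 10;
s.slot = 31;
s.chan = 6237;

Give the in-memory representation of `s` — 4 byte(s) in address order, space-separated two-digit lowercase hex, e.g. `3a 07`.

b1 ea ef c2

tag (10b) val=-335 bits=0x2b1 at bit 0: 0x000002b1
lvl (4b) val=10 bits=0xa at bit 10: 0x00002ab1
slot (5b) val=31 bits=0x1f at bit 14: 0x0007eab1
chan (13b) val=6237 bits=0x185d at bit 19: 0xc2efeab1
word = 0xc2efeab1 → little-endian bytes:
  [0]=0xb1  [1]=0xea  [2]=0xef  [3]=0xc2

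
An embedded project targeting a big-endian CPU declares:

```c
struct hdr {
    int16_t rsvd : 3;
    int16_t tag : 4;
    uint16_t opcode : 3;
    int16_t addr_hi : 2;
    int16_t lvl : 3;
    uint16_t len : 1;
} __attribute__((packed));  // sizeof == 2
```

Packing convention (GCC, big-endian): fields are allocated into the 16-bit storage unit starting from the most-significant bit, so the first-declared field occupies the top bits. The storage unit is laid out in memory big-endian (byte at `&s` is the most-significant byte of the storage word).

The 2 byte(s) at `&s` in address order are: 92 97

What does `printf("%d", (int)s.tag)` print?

-7

[0]=0x92 [1]=0x97 (big-endian) → word 0x9297
rsvd:3 @ bit 13 → (0x9297>>13)&0x7 = 0x4
tag:4 @ bit 9 → (0x9297>>9)&0xf = 0x9  ←
opcode:3 @ bit 6 → (0x9297>>6)&0x7 = 0x2
addr_hi:2 @ bit 4 → (0x9297>>4)&0x3 = 0x1
lvl:3 @ bit 1 → (0x9297>>1)&0x7 = 0x3
len:1 @ bit 0 → (0x9297>>0)&0x1 = 0x1
tag signed 4b, MSB=1: 9 - 16 = -7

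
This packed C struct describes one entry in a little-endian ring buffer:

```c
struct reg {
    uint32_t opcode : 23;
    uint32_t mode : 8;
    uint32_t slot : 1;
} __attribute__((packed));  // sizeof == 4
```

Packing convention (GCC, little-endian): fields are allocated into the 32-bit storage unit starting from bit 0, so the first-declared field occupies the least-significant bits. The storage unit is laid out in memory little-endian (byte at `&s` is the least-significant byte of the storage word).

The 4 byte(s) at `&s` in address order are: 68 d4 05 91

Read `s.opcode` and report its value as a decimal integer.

382056

[0]=0x68 [1]=0xd4 [2]=0x05 [3]=0x91 (little-endian) → word 0x9105d468
opcode [0+:23] = (word>>0) & 0x7fffff = 382056  ←
mode [23+:8] = (word>>23) & 0xff = 34
slot [31+:1] = (word>>31) & 0x1 = 1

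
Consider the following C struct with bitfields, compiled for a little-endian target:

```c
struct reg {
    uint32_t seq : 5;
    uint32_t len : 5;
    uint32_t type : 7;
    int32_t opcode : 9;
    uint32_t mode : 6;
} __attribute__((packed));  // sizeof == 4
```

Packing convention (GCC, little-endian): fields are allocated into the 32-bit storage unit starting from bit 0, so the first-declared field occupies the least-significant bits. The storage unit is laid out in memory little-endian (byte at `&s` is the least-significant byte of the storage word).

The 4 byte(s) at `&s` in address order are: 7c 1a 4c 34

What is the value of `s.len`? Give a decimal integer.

19

[0]=0x7c [1]=0x1a [2]=0x4c [3]=0x34 (little-endian) → word 0x344c1a7c
seq [0+:5] = (word>>0) & 0x1f = 28
len [5+:5] = (word>>5) & 0x1f = 19  ←
type [10+:7] = (word>>10) & 0x7f = 6
opcode [17+:9] = (word>>17) & 0x1ff = 38
mode [26+:6] = (word>>26) & 0x3f = 13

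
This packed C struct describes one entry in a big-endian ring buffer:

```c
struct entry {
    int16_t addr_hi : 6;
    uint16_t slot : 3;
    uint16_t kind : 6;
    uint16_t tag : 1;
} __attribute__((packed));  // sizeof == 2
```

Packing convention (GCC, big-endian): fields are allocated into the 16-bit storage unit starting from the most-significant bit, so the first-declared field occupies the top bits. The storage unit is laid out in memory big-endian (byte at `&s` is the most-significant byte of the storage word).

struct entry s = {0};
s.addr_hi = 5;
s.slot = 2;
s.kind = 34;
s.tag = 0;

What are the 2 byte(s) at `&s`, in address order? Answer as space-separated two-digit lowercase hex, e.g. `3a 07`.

addr_hi:6 = 5 → 0x5 << 10 → word 0x1400
slot:3 = 2 → 0x2 << 7 → word 0x1500
kind:6 = 34 → 0x22 << 1 → word 0x1544
tag:1 = 0 → 0x0 << 0 → word 0x1544
word = 0x1544 → big-endian bytes:
  [0]=0x15  [1]=0x44

15 44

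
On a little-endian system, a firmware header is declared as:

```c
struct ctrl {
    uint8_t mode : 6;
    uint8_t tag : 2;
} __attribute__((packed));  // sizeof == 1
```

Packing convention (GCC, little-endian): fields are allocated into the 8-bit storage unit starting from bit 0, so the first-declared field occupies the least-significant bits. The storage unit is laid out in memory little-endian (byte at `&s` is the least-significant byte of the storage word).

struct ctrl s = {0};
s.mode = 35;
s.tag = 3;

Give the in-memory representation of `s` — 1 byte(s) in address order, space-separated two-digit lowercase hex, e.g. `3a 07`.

e3

mode (6b) val=35 bits=0x23 at bit 0: 0x23
tag (2b) val=3 bits=0x3 at bit 6: 0xe3
word = 0xe3 → little-endian bytes:
  [0]=0xe3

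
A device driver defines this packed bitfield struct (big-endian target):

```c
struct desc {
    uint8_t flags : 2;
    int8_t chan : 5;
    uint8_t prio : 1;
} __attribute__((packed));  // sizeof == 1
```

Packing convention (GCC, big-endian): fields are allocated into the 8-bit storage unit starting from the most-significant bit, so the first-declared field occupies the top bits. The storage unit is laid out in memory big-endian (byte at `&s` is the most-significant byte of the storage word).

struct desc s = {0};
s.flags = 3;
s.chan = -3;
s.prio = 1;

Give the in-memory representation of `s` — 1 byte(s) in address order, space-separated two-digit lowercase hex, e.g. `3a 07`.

fb

flags (2b) val=3 bits=0x3 at bit 6: 0xc0
chan (5b) val=-3 bits=0x1d at bit 1: 0xfa
prio (1b) val=1 bits=0x1 at bit 0: 0xfb
word = 0xfb → big-endian bytes:
  [0]=0xfb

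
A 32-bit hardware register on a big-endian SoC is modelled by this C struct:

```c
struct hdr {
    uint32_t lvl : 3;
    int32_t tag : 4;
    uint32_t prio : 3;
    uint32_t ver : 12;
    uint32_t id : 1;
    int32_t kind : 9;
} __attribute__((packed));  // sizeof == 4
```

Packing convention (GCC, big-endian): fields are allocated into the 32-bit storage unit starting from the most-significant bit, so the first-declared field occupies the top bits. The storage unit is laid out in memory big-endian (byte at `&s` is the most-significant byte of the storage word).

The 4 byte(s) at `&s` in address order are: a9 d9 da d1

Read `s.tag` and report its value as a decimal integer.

[0]=0xa9 [1]=0xd9 [2]=0xda [3]=0xd1 (big-endian) → word 0xa9d9dad1
lvl:3 @ bit 29 → (0xa9d9dad1>>29)&0x7 = 0x5
tag:4 @ bit 25 → (0xa9d9dad1>>25)&0xf = 0x4  ←
prio:3 @ bit 22 → (0xa9d9dad1>>22)&0x7 = 0x7
ver:12 @ bit 10 → (0xa9d9dad1>>10)&0xfff = 0x676
id:1 @ bit 9 → (0xa9d9dad1>>9)&0x1 = 0x1
kind:9 @ bit 0 → (0xa9d9dad1>>0)&0x1ff = 0xd1
tag signed 4b, MSB=0: value = 4

4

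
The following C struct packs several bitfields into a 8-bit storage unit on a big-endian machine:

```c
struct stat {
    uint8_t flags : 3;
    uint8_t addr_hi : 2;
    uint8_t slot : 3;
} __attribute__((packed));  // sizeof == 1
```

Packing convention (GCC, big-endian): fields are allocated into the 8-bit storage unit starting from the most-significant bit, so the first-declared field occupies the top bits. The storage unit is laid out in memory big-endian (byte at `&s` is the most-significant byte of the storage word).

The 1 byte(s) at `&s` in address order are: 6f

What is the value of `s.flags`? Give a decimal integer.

[0]=0x6f (big-endian) → word 0x6f
flags:3 @ bit 5 → (0x6f>>5)&0x7 = 0x3  ←
addr_hi:2 @ bit 3 → (0x6f>>3)&0x3 = 0x1
slot:3 @ bit 0 → (0x6f>>0)&0x7 = 0x7

3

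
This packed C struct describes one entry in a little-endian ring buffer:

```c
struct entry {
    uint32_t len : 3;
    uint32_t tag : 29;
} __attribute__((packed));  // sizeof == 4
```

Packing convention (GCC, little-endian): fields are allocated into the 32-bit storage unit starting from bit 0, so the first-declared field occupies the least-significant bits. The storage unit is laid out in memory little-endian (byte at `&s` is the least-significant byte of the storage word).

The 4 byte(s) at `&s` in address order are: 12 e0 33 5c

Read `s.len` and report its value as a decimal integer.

2

[0]=0x12 [1]=0xe0 [2]=0x33 [3]=0x5c (little-endian) → word 0x5c33e012
len [0+:3] = (word>>0) & 0x7 = 2  ←
tag [3+:29] = (word>>3) & 0x1fffffff = 193362946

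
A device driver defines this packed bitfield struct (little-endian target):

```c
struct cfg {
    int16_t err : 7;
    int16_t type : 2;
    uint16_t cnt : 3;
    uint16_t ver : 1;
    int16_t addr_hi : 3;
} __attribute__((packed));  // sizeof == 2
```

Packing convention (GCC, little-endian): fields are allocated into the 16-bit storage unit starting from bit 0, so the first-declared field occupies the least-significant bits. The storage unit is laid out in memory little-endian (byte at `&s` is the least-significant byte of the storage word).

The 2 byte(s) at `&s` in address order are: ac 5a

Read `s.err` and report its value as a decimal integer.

44

[0]=0xac [1]=0x5a (little-endian) → word 0x5aac
err:7 @ bit 0 → (0x5aac>>0)&0x7f = 0x2c  ←
type:2 @ bit 7 → (0x5aac>>7)&0x3 = 0x1
cnt:3 @ bit 9 → (0x5aac>>9)&0x7 = 0x5
ver:1 @ bit 12 → (0x5aac>>12)&0x1 = 0x1
addr_hi:3 @ bit 13 → (0x5aac>>13)&0x7 = 0x2
err signed 7b, MSB=0: value = 44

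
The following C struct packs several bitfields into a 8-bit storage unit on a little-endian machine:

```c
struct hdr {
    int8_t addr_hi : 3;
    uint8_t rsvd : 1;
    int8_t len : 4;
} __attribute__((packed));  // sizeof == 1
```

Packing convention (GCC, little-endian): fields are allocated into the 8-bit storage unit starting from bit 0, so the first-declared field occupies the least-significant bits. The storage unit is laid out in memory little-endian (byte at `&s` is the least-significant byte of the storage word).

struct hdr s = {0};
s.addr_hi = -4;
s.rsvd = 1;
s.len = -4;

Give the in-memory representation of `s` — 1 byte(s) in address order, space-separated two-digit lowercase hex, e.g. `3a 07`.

cc

[0+:3] addr_hi=-4 & 0x7 = 0x4; word=0x04
[3+:1] rsvd=1 & 0x1 = 0x1; word=0x0c
[4+:4] len=-4 & 0xf = 0xc; word=0xcc
word = 0xcc → little-endian bytes:
  [0]=0xcc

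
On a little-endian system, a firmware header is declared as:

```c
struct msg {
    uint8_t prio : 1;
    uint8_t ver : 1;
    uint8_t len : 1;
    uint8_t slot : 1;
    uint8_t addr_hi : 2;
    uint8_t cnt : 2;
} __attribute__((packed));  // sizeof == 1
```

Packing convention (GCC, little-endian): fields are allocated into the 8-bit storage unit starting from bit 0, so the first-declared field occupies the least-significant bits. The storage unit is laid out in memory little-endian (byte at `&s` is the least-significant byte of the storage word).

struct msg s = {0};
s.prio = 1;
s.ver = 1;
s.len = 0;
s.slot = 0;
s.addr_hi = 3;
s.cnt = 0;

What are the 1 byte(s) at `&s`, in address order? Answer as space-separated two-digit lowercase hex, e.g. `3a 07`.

prio:1 = 1 → 0x1 << 0 → word 0x01
ver:1 = 1 → 0x1 << 1 → word 0x03
len:1 = 0 → 0x0 << 2 → word 0x03
slot:1 = 0 → 0x0 << 3 → word 0x03
addr_hi:2 = 3 → 0x3 << 4 → word 0x33
cnt:2 = 0 → 0x0 << 6 → word 0x33
word = 0x33 → little-endian bytes:
  [0]=0x33

33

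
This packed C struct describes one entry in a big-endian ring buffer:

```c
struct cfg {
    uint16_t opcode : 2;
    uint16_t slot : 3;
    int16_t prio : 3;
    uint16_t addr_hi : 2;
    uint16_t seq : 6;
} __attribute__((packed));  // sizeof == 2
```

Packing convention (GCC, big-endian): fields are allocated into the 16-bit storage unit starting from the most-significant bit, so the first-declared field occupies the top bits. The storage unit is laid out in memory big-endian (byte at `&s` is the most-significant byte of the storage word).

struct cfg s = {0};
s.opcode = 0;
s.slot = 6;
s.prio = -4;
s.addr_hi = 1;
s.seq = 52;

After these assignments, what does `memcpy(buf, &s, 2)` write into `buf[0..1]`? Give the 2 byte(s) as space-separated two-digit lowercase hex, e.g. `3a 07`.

34 74

opcode:2 = 0 → 0x0 << 14 → word 0x0000
slot:3 = 6 → 0x6 << 11 → word 0x3000
prio:3 = -4 → 0x4 << 8 → word 0x3400
addr_hi:2 = 1 → 0x1 << 6 → word 0x3440
seq:6 = 52 → 0x34 << 0 → word 0x3474
word = 0x3474 → big-endian bytes:
  [0]=0x34  [1]=0x74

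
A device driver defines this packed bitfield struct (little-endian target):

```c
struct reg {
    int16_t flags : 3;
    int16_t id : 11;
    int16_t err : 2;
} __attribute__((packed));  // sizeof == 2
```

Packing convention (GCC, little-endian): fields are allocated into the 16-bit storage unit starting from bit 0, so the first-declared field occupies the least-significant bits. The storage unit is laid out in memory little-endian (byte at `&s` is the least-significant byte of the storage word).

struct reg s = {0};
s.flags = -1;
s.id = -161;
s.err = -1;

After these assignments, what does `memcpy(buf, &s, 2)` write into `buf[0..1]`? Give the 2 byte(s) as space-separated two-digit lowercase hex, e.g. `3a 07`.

flags (3b) val=-1 bits=0x7 at bit 0: 0x0007
id (11b) val=-161 bits=0x75f at bit 3: 0x3aff
err (2b) val=-1 bits=0x3 at bit 14: 0xfaff
word = 0xfaff → little-endian bytes:
  [0]=0xff  [1]=0xfa

ff fa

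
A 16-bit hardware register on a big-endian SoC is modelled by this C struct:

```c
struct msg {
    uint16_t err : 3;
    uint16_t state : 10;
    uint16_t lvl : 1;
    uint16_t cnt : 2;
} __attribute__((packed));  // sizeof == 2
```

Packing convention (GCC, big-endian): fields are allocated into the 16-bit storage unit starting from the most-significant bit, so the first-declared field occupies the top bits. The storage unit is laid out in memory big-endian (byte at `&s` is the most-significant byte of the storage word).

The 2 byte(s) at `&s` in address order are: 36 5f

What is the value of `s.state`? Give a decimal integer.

715

[0]=0x36 [1]=0x5f (big-endian) → word 0x365f
err [13+:3] = (word>>13) & 0x7 = 1
state [3+:10] = (word>>3) & 0x3ff = 715  ←
lvl [2+:1] = (word>>2) & 0x1 = 1
cnt [0+:2] = (word>>0) & 0x3 = 3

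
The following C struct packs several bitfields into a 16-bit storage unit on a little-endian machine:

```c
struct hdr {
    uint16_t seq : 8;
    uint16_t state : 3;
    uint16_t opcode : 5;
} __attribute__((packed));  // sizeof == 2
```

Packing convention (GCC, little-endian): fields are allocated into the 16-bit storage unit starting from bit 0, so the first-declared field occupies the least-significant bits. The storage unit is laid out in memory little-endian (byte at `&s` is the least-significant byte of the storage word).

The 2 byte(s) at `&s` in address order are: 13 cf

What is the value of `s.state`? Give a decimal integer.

7

[0]=0x13 [1]=0xcf (little-endian) → word 0xcf13
seq [0+:8] = (word>>0) & 0xff = 19
state [8+:3] = (word>>8) & 0x7 = 7  ←
opcode [11+:5] = (word>>11) & 0x1f = 25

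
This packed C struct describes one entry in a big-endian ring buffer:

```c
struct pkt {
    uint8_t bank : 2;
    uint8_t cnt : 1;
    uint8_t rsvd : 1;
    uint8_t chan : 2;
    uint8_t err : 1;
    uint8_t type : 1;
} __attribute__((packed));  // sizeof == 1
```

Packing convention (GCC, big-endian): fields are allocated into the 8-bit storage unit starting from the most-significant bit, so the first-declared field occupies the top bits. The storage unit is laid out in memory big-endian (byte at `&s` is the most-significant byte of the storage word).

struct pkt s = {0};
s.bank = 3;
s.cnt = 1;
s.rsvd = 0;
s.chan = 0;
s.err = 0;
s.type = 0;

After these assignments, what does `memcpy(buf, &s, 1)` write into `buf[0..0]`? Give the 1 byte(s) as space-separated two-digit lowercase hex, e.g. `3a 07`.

[6+:2] bank=3 & 0x3 = 0x3; word=0xc0
[5+:1] cnt=1 & 0x1 = 0x1; word=0xe0
[4+:1] rsvd=0 & 0x1 = 0x0; word=0xe0
[2+:2] chan=0 & 0x3 = 0x0; word=0xe0
[1+:1] err=0 & 0x1 = 0x0; word=0xe0
[0+:1] type=0 & 0x1 = 0x0; word=0xe0
word = 0xe0 → big-endian bytes:
  [0]=0xe0

e0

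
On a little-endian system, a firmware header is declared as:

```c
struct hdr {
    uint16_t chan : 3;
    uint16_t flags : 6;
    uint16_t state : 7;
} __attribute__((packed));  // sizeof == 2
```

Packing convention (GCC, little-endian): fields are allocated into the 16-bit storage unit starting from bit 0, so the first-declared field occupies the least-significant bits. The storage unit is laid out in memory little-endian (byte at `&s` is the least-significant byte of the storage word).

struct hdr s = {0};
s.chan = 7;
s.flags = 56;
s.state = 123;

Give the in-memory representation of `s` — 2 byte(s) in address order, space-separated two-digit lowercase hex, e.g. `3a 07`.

[0+:3] chan=7 & 0x7 = 0x7; word=0x0007
[3+:6] flags=56 & 0x3f = 0x38; word=0x01c7
[9+:7] state=123 & 0x7f = 0x7b; word=0xf7c7
word = 0xf7c7 → little-endian bytes:
  [0]=0xc7  [1]=0xf7

c7 f7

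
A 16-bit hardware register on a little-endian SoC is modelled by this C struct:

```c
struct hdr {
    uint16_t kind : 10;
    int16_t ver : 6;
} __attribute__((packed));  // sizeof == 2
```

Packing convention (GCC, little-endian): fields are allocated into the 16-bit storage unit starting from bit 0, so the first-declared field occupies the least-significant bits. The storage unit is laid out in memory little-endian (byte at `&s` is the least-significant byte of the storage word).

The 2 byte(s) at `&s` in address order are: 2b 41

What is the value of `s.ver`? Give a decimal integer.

[0]=0x2b [1]=0x41 (little-endian) → word 0x412b
kind [0+:10] = (word>>0) & 0x3ff = 299
ver [10+:6] = (word>>10) & 0x3f = 16  ←
ver signed 6b, MSB=0: value = 16

16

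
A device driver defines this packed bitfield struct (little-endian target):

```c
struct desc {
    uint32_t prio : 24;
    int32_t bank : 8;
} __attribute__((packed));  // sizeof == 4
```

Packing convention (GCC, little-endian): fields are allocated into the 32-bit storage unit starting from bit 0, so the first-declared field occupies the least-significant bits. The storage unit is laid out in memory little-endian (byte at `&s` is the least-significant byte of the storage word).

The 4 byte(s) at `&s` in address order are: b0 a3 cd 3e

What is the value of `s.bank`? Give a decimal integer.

62

[0]=0xb0 [1]=0xa3 [2]=0xcd [3]=0x3e (little-endian) → word 0x3ecda3b0
prio:24 @ bit 0 → (0x3ecda3b0>>0)&0xffffff = 0xcda3b0
bank:8 @ bit 24 → (0x3ecda3b0>>24)&0xff = 0x3e  ←
bank signed 8b, MSB=0: value = 62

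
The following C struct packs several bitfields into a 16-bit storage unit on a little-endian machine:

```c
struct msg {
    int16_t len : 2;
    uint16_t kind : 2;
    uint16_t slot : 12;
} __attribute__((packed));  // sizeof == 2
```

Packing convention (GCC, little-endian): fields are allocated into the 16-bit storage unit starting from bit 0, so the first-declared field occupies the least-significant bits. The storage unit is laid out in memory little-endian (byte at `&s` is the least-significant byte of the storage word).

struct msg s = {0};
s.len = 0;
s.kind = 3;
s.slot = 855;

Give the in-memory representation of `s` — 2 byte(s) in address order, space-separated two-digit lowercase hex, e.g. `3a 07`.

7c 35

len:2 = 0 → 0x0 << 0 → word 0x0000
kind:2 = 3 → 0x3 << 2 → word 0x000c
slot:12 = 855 → 0x357 << 4 → word 0x357c
word = 0x357c → little-endian bytes:
  [0]=0x7c  [1]=0x35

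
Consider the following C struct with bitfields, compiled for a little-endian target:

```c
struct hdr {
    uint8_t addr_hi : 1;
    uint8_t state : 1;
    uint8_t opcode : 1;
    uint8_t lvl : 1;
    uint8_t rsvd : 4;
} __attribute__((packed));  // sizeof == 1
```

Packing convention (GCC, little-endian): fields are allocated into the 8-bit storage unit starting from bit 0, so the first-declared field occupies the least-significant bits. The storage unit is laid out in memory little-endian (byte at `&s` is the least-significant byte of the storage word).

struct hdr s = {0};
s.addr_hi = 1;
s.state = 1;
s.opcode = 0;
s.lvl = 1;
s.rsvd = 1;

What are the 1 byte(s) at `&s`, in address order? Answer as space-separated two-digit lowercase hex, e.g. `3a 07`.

1b

addr_hi:1 = 1 → 0x1 << 0 → word 0x01
state:1 = 1 → 0x1 << 1 → word 0x03
opcode:1 = 0 → 0x0 << 2 → word 0x03
lvl:1 = 1 → 0x1 << 3 → word 0x0b
rsvd:4 = 1 → 0x1 << 4 → word 0x1b
word = 0x1b → little-endian bytes:
  [0]=0x1b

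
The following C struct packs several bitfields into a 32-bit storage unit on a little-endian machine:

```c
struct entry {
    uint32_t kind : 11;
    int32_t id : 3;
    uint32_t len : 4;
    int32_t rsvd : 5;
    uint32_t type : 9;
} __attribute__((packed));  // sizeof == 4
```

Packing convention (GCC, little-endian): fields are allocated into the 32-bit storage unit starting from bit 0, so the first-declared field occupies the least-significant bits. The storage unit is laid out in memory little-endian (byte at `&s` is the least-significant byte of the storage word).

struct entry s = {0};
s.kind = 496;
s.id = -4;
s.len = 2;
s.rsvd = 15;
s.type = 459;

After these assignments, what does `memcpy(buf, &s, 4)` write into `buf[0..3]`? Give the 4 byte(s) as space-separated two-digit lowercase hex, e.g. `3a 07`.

kind:11 = 496 → 0x1f0 << 0 → word 0x000001f0
id:3 = -4 → 0x4 << 11 → word 0x000021f0
len:4 = 2 → 0x2 << 14 → word 0x0000a1f0
rsvd:5 = 15 → 0xf << 18 → word 0x003ca1f0
type:9 = 459 → 0x1cb << 23 → word 0xe5bca1f0
word = 0xe5bca1f0 → little-endian bytes:
  [0]=0xf0  [1]=0xa1  [2]=0xbc  [3]=0xe5

f0 a1 bc e5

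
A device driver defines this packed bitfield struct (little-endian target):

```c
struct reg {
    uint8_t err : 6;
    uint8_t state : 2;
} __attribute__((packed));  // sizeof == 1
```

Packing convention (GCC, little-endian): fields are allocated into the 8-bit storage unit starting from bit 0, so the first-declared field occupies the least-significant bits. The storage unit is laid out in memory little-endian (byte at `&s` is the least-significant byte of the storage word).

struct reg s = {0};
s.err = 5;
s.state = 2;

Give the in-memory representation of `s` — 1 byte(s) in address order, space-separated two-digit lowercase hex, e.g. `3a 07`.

err:6 = 5 → 0x5 << 0 → word 0x05
state:2 = 2 → 0x2 << 6 → word 0x85
word = 0x85 → little-endian bytes:
  [0]=0x85

85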